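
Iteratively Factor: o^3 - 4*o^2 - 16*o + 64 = (o + 4)*(o^2 - 8*o + 16) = (o - 4)*(o + 4)*(o - 4)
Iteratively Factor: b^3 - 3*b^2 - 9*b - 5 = (b + 1)*(b^2 - 4*b - 5) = (b - 5)*(b + 1)*(b + 1)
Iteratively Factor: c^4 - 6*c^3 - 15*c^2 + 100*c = (c)*(c^3 - 6*c^2 - 15*c + 100) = c*(c - 5)*(c^2 - c - 20) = c*(c - 5)^2*(c + 4)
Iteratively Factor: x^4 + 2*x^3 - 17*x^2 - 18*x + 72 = (x - 2)*(x^3 + 4*x^2 - 9*x - 36) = (x - 3)*(x - 2)*(x^2 + 7*x + 12) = (x - 3)*(x - 2)*(x + 3)*(x + 4)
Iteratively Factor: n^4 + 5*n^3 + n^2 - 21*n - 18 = (n + 3)*(n^3 + 2*n^2 - 5*n - 6) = (n + 1)*(n + 3)*(n^2 + n - 6) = (n - 2)*(n + 1)*(n + 3)*(n + 3)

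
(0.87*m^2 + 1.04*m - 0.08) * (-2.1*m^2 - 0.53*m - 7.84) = -1.827*m^4 - 2.6451*m^3 - 7.204*m^2 - 8.1112*m + 0.6272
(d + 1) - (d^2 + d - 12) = 13 - d^2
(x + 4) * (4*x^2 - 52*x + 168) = 4*x^3 - 36*x^2 - 40*x + 672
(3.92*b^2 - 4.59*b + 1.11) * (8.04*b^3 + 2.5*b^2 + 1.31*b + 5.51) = 31.5168*b^5 - 27.1036*b^4 + 2.5846*b^3 + 18.3613*b^2 - 23.8368*b + 6.1161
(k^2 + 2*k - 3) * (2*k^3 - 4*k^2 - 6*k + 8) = 2*k^5 - 20*k^3 + 8*k^2 + 34*k - 24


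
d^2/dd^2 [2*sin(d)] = -2*sin(d)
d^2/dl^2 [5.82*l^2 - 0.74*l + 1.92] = 11.6400000000000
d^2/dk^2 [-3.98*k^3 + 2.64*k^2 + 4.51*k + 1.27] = 5.28 - 23.88*k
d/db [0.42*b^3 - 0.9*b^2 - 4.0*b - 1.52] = 1.26*b^2 - 1.8*b - 4.0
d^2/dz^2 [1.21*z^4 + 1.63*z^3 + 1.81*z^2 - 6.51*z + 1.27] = 14.52*z^2 + 9.78*z + 3.62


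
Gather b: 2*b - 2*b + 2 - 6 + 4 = 0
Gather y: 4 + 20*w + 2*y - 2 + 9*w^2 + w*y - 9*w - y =9*w^2 + 11*w + y*(w + 1) + 2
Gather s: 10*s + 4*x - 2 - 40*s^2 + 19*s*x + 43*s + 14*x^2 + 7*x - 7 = -40*s^2 + s*(19*x + 53) + 14*x^2 + 11*x - 9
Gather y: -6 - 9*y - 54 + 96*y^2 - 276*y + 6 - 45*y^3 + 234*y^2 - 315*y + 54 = -45*y^3 + 330*y^2 - 600*y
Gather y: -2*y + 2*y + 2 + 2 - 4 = 0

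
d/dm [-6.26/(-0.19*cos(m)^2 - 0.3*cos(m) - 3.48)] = (2.3788*cos(m) + 1.878)*sin(m)/(0.19*cos(m)^2 + 0.3*cos(m) + 3.48)^2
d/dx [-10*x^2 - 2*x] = -20*x - 2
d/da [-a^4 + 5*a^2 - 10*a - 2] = -4*a^3 + 10*a - 10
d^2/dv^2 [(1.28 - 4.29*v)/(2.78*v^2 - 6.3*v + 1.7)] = (-(4.29*v - 1.28)*(5.56*v - 6.3)*(11.12*v - 12.6) + (71.5572*v - 61.1708)*(2.78*v^2 - 6.3*v + 1.7))/(2.78*v^2 - 6.3*v + 1.7)^3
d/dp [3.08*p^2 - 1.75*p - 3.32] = 6.16*p - 1.75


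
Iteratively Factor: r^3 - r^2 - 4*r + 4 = (r + 2)*(r^2 - 3*r + 2) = (r - 2)*(r + 2)*(r - 1)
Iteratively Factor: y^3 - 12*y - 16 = (y + 2)*(y^2 - 2*y - 8) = (y - 4)*(y + 2)*(y + 2)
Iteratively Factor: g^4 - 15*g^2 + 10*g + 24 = (g - 2)*(g^3 + 2*g^2 - 11*g - 12) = (g - 2)*(g + 4)*(g^2 - 2*g - 3) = (g - 2)*(g + 1)*(g + 4)*(g - 3)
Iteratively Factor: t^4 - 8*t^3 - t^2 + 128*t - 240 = (t - 3)*(t^3 - 5*t^2 - 16*t + 80) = (t - 3)*(t + 4)*(t^2 - 9*t + 20) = (t - 4)*(t - 3)*(t + 4)*(t - 5)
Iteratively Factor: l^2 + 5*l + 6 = (l + 2)*(l + 3)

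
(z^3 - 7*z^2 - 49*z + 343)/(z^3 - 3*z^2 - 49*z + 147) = (z - 7)/(z - 3)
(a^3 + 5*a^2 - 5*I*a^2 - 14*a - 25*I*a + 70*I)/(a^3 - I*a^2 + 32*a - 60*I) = (a^2 + 5*a - 14)/(a^2 + 4*I*a + 12)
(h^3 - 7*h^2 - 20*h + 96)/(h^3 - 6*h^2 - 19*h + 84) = (h - 8)/(h - 7)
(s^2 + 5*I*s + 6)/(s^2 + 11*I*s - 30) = (s - I)/(s + 5*I)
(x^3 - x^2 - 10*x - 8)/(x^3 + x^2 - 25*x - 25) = (x^2 - 2*x - 8)/(x^2 - 25)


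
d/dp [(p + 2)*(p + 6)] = 2*p + 8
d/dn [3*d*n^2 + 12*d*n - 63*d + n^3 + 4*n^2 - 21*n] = 6*d*n + 12*d + 3*n^2 + 8*n - 21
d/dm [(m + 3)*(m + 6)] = 2*m + 9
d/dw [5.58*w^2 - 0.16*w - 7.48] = 11.16*w - 0.16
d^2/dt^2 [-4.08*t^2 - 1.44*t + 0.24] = -8.16000000000000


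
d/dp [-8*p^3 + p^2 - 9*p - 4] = -24*p^2 + 2*p - 9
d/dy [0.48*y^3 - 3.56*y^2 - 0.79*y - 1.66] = 1.44*y^2 - 7.12*y - 0.79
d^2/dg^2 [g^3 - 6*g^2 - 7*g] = 6*g - 12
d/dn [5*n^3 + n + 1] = 15*n^2 + 1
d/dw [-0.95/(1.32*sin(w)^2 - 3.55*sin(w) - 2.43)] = (2.508*sin(w) - 3.3725)*cos(w)/(-1.32*sin(w)^2 + 3.55*sin(w) + 2.43)^2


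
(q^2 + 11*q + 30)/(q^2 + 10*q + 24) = (q + 5)/(q + 4)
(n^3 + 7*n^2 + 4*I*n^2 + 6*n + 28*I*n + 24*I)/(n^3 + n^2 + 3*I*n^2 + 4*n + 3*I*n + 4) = (n + 6)/(n - I)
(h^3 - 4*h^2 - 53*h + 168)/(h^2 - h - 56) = h - 3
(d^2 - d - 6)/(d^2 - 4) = (d - 3)/(d - 2)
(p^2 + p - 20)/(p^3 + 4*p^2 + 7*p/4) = 4*(p^2 + p - 20)/(p*(4*p^2 + 16*p + 7))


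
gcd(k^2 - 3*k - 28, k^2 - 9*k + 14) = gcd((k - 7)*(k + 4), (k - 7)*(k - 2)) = k - 7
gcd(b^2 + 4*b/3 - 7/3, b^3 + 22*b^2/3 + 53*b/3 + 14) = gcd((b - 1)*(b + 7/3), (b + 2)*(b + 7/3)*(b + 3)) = b + 7/3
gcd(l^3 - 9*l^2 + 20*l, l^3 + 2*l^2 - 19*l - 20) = l - 4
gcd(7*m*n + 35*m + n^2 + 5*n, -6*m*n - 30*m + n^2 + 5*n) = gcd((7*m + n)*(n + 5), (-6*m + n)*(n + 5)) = n + 5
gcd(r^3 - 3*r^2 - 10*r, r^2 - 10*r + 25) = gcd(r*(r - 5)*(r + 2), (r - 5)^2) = r - 5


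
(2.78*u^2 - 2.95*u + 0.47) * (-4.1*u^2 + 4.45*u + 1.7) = -11.398*u^4 + 24.466*u^3 - 10.3285*u^2 - 2.9235*u + 0.799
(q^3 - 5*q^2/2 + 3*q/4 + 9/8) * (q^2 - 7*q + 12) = q^5 - 19*q^4/2 + 121*q^3/4 - 273*q^2/8 + 9*q/8 + 27/2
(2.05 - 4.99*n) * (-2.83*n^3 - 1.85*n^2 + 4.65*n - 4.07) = 14.1217*n^4 + 3.43*n^3 - 26.996*n^2 + 29.8418*n - 8.3435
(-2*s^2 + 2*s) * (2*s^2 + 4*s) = -4*s^4 - 4*s^3 + 8*s^2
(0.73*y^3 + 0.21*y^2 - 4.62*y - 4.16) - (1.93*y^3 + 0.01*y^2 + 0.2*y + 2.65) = -1.2*y^3 + 0.2*y^2 - 4.82*y - 6.81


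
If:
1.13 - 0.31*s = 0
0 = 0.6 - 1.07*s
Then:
No Solution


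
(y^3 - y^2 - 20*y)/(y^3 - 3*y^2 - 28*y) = (y - 5)/(y - 7)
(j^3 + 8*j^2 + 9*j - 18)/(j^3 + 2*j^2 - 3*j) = (j + 6)/j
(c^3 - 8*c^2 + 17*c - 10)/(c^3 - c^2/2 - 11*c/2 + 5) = 2*(c - 5)/(2*c + 5)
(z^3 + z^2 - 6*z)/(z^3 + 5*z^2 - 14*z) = (z + 3)/(z + 7)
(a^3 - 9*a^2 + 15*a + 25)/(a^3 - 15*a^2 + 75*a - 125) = (a + 1)/(a - 5)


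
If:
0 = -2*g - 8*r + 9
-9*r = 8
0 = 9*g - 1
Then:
No Solution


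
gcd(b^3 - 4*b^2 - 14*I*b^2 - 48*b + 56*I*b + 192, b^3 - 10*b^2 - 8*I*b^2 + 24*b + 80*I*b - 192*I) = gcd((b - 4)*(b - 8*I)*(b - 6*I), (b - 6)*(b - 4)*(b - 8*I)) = b^2 + b*(-4 - 8*I) + 32*I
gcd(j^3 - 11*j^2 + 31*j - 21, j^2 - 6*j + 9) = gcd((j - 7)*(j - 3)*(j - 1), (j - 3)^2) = j - 3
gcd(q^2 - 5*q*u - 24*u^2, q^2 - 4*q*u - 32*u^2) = q - 8*u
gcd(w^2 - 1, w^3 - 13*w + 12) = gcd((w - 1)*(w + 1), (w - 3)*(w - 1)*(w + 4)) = w - 1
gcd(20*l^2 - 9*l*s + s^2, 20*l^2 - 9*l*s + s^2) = 20*l^2 - 9*l*s + s^2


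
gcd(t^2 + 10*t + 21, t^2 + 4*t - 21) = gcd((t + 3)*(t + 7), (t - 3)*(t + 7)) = t + 7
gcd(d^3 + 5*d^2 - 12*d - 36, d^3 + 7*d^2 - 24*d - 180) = d + 6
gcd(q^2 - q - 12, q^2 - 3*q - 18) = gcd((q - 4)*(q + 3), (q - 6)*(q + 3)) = q + 3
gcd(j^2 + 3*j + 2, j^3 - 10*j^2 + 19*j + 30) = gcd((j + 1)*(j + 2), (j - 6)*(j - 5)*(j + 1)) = j + 1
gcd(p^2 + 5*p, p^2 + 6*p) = p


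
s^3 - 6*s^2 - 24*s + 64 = (s - 8)*(s - 2)*(s + 4)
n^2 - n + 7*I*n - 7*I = (n - 1)*(n + 7*I)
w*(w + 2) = w^2 + 2*w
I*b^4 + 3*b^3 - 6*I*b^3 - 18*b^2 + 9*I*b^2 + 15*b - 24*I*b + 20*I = (b - 5)*(b - 4*I)*(b + I)*(I*b - I)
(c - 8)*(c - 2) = c^2 - 10*c + 16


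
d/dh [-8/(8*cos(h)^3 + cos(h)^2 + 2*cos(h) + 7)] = 16*(12*sin(h)^2 - cos(h) - 13)*sin(h)/(8*cos(h)^3 + cos(h)^2 + 2*cos(h) + 7)^2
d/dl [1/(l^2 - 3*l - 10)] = (3 - 2*l)/(-l^2 + 3*l + 10)^2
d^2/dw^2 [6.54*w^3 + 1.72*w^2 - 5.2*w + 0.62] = 39.24*w + 3.44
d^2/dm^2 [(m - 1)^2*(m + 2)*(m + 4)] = 12*m^2 + 24*m - 6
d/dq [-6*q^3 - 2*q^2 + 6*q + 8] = -18*q^2 - 4*q + 6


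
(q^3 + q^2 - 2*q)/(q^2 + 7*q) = (q^2 + q - 2)/(q + 7)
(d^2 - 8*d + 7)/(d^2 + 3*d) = (d^2 - 8*d + 7)/(d*(d + 3))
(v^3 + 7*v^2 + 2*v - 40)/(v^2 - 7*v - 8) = (-v^3 - 7*v^2 - 2*v + 40)/(-v^2 + 7*v + 8)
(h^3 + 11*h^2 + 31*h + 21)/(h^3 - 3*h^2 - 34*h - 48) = (h^2 + 8*h + 7)/(h^2 - 6*h - 16)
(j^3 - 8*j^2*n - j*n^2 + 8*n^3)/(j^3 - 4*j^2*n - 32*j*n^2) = (j^2 - n^2)/(j*(j + 4*n))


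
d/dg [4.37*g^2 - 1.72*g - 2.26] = 8.74*g - 1.72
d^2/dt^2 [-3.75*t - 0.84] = 0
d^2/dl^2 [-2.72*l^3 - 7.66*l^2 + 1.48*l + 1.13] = -16.32*l - 15.32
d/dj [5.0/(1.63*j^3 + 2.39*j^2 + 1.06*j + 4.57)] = (-24.45*j^2 - 23.9*j - 5.3)/(1.63*j^3 + 2.39*j^2 + 1.06*j + 4.57)^2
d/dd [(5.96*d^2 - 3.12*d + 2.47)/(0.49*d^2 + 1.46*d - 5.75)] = (10.2304*d^2 - 70.9606*d + 14.3338)/(0.2401*d^4 + 1.4308*d^3 - 3.5034*d^2 - 16.79*d + 33.0625)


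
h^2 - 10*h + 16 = (h - 8)*(h - 2)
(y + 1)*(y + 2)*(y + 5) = y^3 + 8*y^2 + 17*y + 10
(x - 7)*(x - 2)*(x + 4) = x^3 - 5*x^2 - 22*x + 56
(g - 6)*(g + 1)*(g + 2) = g^3 - 3*g^2 - 16*g - 12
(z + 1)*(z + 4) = z^2 + 5*z + 4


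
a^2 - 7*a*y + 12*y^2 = (a - 4*y)*(a - 3*y)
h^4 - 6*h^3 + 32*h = h*(h - 4)^2*(h + 2)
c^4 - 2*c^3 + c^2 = c^2*(c - 1)^2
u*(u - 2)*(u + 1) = u^3 - u^2 - 2*u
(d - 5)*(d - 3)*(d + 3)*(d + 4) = d^4 - d^3 - 29*d^2 + 9*d + 180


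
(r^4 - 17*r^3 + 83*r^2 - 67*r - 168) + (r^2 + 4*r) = r^4 - 17*r^3 + 84*r^2 - 63*r - 168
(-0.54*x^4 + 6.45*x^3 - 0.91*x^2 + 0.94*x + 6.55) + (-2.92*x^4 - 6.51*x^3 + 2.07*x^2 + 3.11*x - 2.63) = -3.46*x^4 - 0.0599999999999996*x^3 + 1.16*x^2 + 4.05*x + 3.92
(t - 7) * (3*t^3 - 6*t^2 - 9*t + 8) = 3*t^4 - 27*t^3 + 33*t^2 + 71*t - 56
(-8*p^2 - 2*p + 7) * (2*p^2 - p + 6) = -16*p^4 + 4*p^3 - 32*p^2 - 19*p + 42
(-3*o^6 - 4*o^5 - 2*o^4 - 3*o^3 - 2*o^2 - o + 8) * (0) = 0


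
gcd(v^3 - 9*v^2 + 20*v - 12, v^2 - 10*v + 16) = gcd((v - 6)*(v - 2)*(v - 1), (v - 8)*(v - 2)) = v - 2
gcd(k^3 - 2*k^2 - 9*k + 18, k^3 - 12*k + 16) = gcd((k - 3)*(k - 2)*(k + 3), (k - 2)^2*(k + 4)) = k - 2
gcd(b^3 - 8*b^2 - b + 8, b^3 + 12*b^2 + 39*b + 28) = b + 1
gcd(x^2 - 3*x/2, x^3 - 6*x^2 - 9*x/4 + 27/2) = x - 3/2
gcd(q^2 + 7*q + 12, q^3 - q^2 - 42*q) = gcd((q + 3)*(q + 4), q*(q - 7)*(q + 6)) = 1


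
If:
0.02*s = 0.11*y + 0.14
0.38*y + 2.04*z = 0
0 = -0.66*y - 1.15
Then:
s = -2.58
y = -1.74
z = 0.32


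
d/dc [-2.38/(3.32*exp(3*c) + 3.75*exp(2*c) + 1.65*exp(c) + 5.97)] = (23.7048*exp(2*c) + 17.85*exp(c) + 3.927)*exp(c)/(3.32*exp(3*c) + 3.75*exp(2*c) + 1.65*exp(c) + 5.97)^2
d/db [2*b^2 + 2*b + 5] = 4*b + 2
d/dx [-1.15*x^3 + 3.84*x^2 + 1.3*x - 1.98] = -3.45*x^2 + 7.68*x + 1.3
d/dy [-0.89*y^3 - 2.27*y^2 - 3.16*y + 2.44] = -2.67*y^2 - 4.54*y - 3.16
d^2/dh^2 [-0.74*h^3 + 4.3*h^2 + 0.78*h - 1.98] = 8.6 - 4.44*h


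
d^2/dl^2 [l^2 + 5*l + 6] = 2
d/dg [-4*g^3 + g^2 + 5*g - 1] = -12*g^2 + 2*g + 5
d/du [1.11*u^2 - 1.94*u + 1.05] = 2.22*u - 1.94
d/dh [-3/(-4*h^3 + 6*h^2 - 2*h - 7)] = 6*(-6*h^2 + 6*h - 1)/(4*h^3 - 6*h^2 + 2*h + 7)^2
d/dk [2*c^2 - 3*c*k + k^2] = -3*c + 2*k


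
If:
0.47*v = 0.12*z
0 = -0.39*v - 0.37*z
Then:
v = 0.00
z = 0.00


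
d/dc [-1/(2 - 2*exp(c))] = -1/(8*sinh(c/2)^2)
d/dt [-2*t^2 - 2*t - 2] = -4*t - 2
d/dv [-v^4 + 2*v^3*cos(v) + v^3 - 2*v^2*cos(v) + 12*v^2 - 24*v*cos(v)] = -2*v^3*sin(v) - 4*v^3 + 2*v^2*sin(v) + 6*v^2*cos(v) + 3*v^2 + 24*v*sin(v) - 4*v*cos(v) + 24*v - 24*cos(v)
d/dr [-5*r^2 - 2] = -10*r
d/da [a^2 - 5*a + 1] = 2*a - 5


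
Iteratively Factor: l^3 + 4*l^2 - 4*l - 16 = (l - 2)*(l^2 + 6*l + 8) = (l - 2)*(l + 4)*(l + 2)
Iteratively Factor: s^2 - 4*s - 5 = (s + 1)*(s - 5)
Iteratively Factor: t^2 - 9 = (t - 3)*(t + 3)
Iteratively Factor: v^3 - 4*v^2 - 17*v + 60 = (v - 5)*(v^2 + v - 12) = (v - 5)*(v - 3)*(v + 4)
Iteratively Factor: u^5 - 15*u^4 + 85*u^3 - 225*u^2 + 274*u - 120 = (u - 5)*(u^4 - 10*u^3 + 35*u^2 - 50*u + 24) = (u - 5)*(u - 2)*(u^3 - 8*u^2 + 19*u - 12) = (u - 5)*(u - 3)*(u - 2)*(u^2 - 5*u + 4) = (u - 5)*(u - 4)*(u - 3)*(u - 2)*(u - 1)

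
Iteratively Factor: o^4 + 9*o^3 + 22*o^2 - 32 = (o + 4)*(o^3 + 5*o^2 + 2*o - 8) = (o - 1)*(o + 4)*(o^2 + 6*o + 8) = (o - 1)*(o + 4)^2*(o + 2)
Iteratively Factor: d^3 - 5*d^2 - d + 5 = (d + 1)*(d^2 - 6*d + 5) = (d - 1)*(d + 1)*(d - 5)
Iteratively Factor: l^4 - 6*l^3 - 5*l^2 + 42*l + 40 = (l + 2)*(l^3 - 8*l^2 + 11*l + 20) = (l - 4)*(l + 2)*(l^2 - 4*l - 5) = (l - 5)*(l - 4)*(l + 2)*(l + 1)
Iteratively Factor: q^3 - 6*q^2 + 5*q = (q - 5)*(q^2 - q) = (q - 5)*(q - 1)*(q)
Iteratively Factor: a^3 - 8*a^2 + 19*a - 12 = (a - 3)*(a^2 - 5*a + 4) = (a - 4)*(a - 3)*(a - 1)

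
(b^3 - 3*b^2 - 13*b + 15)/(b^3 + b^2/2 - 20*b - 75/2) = 2*(b - 1)/(2*b + 5)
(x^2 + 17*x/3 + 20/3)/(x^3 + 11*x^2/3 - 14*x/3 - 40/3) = 1/(x - 2)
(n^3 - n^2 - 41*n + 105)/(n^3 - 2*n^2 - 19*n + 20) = (n^2 + 4*n - 21)/(n^2 + 3*n - 4)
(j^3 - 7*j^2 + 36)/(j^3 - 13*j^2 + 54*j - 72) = (j + 2)/(j - 4)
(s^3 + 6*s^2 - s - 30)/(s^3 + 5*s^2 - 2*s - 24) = (s + 5)/(s + 4)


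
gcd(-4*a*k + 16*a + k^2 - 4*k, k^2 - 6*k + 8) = k - 4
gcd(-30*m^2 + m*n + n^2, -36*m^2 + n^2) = 6*m + n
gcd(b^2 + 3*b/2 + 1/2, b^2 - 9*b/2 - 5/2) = b + 1/2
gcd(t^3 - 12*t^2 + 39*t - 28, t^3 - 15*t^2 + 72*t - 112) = t^2 - 11*t + 28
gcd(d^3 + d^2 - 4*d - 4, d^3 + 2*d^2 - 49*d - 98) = d + 2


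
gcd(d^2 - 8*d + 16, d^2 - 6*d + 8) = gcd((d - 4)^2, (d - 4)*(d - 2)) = d - 4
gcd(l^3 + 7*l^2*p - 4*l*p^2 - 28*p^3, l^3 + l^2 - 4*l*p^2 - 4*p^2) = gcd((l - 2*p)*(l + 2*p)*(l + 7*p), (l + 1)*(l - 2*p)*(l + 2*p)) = -l^2 + 4*p^2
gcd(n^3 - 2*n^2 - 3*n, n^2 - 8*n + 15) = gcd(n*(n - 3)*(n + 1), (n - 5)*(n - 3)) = n - 3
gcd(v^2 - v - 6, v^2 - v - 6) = v^2 - v - 6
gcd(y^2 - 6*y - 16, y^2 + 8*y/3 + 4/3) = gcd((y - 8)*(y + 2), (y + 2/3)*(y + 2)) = y + 2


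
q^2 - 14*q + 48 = (q - 8)*(q - 6)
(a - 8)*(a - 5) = a^2 - 13*a + 40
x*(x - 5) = x^2 - 5*x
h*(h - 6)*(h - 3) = h^3 - 9*h^2 + 18*h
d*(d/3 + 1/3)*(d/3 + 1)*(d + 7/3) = d^4/9 + 19*d^3/27 + 37*d^2/27 + 7*d/9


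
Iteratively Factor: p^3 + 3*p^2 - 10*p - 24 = (p - 3)*(p^2 + 6*p + 8) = (p - 3)*(p + 4)*(p + 2)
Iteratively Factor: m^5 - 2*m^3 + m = (m - 1)*(m^4 + m^3 - m^2 - m) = (m - 1)^2*(m^3 + 2*m^2 + m) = (m - 1)^2*(m + 1)*(m^2 + m) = (m - 1)^2*(m + 1)^2*(m)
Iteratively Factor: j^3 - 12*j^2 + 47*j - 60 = (j - 4)*(j^2 - 8*j + 15) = (j - 5)*(j - 4)*(j - 3)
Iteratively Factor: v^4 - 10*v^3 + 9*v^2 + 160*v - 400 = (v - 4)*(v^3 - 6*v^2 - 15*v + 100) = (v - 5)*(v - 4)*(v^2 - v - 20) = (v - 5)^2*(v - 4)*(v + 4)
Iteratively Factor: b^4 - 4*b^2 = (b + 2)*(b^3 - 2*b^2) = (b - 2)*(b + 2)*(b^2) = b*(b - 2)*(b + 2)*(b)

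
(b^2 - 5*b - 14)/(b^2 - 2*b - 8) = (b - 7)/(b - 4)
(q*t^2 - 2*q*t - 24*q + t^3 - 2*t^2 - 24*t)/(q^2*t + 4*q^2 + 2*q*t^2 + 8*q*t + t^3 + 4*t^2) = (t - 6)/(q + t)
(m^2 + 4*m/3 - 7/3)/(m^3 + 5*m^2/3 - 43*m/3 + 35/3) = (3*m + 7)/(3*m^2 + 8*m - 35)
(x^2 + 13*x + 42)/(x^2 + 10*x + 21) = (x + 6)/(x + 3)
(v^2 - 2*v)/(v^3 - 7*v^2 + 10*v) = 1/(v - 5)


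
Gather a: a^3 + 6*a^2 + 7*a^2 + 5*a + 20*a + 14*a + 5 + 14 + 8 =a^3 + 13*a^2 + 39*a + 27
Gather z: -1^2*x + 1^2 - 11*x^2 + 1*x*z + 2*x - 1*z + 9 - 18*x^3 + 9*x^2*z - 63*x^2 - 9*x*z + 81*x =-18*x^3 - 74*x^2 + 82*x + z*(9*x^2 - 8*x - 1) + 10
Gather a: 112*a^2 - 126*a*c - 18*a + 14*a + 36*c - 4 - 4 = 112*a^2 + a*(-126*c - 4) + 36*c - 8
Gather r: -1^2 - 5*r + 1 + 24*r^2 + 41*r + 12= 24*r^2 + 36*r + 12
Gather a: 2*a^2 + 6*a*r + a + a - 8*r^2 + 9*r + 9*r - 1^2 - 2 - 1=2*a^2 + a*(6*r + 2) - 8*r^2 + 18*r - 4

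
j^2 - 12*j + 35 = (j - 7)*(j - 5)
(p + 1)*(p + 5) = p^2 + 6*p + 5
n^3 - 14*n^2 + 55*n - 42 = (n - 7)*(n - 6)*(n - 1)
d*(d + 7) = d^2 + 7*d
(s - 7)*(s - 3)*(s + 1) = s^3 - 9*s^2 + 11*s + 21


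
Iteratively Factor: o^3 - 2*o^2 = (o)*(o^2 - 2*o) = o*(o - 2)*(o)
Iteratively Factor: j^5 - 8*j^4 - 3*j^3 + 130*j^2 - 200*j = (j - 5)*(j^4 - 3*j^3 - 18*j^2 + 40*j) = (j - 5)^2*(j^3 + 2*j^2 - 8*j) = (j - 5)^2*(j + 4)*(j^2 - 2*j) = j*(j - 5)^2*(j + 4)*(j - 2)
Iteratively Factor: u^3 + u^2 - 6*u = (u)*(u^2 + u - 6) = u*(u - 2)*(u + 3)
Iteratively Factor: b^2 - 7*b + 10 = (b - 2)*(b - 5)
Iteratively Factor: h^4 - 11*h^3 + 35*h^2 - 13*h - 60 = (h - 4)*(h^3 - 7*h^2 + 7*h + 15) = (h - 4)*(h - 3)*(h^2 - 4*h - 5) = (h - 5)*(h - 4)*(h - 3)*(h + 1)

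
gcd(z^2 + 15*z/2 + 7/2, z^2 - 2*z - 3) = 1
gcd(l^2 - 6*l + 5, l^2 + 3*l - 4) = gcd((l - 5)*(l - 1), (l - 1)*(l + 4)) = l - 1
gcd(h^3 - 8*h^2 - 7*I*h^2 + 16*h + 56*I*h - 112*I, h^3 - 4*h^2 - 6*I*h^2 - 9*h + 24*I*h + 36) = h - 4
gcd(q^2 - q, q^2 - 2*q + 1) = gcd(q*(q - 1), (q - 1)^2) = q - 1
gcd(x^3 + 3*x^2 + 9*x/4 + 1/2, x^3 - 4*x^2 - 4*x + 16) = x + 2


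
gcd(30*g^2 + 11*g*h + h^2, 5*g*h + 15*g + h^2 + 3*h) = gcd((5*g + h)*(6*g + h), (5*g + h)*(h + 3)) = 5*g + h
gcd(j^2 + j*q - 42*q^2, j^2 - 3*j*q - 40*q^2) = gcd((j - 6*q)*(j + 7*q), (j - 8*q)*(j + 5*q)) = 1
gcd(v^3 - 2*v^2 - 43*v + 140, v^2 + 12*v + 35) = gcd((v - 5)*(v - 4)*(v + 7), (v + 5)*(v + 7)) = v + 7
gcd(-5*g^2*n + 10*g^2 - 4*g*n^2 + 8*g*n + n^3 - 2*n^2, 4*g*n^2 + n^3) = 1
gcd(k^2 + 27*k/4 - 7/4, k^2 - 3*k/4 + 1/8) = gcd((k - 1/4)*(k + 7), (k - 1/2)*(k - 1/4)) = k - 1/4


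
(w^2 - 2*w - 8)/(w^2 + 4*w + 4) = (w - 4)/(w + 2)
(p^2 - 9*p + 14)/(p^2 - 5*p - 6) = (-p^2 + 9*p - 14)/(-p^2 + 5*p + 6)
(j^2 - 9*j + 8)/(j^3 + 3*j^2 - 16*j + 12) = (j - 8)/(j^2 + 4*j - 12)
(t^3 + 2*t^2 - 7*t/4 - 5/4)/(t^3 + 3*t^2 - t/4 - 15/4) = (2*t + 1)/(2*t + 3)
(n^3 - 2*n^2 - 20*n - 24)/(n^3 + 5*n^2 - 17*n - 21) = (n^3 - 2*n^2 - 20*n - 24)/(n^3 + 5*n^2 - 17*n - 21)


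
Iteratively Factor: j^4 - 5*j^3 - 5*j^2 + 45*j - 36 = (j - 4)*(j^3 - j^2 - 9*j + 9) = (j - 4)*(j - 1)*(j^2 - 9) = (j - 4)*(j - 3)*(j - 1)*(j + 3)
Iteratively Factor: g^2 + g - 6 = (g + 3)*(g - 2)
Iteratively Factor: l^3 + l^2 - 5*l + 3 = (l - 1)*(l^2 + 2*l - 3) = (l - 1)^2*(l + 3)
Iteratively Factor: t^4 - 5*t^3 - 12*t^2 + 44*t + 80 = (t + 2)*(t^3 - 7*t^2 + 2*t + 40) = (t - 4)*(t + 2)*(t^2 - 3*t - 10) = (t - 4)*(t + 2)^2*(t - 5)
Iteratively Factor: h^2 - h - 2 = (h - 2)*(h + 1)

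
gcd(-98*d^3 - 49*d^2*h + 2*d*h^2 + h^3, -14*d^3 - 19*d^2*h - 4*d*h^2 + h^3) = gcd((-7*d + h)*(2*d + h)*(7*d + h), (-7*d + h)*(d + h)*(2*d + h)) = 14*d^2 + 5*d*h - h^2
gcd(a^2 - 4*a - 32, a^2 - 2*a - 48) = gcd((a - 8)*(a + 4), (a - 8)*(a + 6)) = a - 8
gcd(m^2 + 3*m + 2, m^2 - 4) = m + 2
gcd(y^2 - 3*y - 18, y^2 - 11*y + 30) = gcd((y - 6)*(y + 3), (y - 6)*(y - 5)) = y - 6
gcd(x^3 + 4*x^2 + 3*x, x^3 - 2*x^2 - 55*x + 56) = 1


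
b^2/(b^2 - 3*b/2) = 2*b/(2*b - 3)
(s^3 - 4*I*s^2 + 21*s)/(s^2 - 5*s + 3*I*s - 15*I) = s*(s - 7*I)/(s - 5)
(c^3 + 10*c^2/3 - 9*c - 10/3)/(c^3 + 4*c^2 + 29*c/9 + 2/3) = 3*(c^2 + 3*c - 10)/(3*c^2 + 11*c + 6)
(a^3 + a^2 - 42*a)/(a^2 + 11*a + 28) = a*(a - 6)/(a + 4)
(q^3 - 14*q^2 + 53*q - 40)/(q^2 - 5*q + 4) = (q^2 - 13*q + 40)/(q - 4)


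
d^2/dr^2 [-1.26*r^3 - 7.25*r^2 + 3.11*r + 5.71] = -7.56*r - 14.5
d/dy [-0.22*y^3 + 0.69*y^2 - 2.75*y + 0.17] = -0.66*y^2 + 1.38*y - 2.75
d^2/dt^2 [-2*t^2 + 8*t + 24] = -4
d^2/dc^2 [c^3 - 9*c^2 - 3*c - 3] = 6*c - 18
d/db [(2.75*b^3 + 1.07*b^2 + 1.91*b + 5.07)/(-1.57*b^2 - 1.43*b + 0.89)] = (-4.3175*b^4 - 7.865*b^3 + 8.8111*b^2 + 17.8244*b + 8.95)/(2.4649*b^4 + 4.4902*b^3 - 0.7497*b^2 - 2.5454*b + 0.7921)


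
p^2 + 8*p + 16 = (p + 4)^2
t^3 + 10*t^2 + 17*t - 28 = (t - 1)*(t + 4)*(t + 7)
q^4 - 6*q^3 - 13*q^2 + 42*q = q*(q - 7)*(q - 2)*(q + 3)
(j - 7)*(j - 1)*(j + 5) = j^3 - 3*j^2 - 33*j + 35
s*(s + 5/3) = s^2 + 5*s/3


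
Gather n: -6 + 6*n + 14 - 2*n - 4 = 4*n + 4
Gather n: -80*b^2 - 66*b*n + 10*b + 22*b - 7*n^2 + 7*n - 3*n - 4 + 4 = -80*b^2 + 32*b - 7*n^2 + n*(4 - 66*b)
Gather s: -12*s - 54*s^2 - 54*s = -54*s^2 - 66*s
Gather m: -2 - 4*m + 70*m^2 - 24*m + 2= 70*m^2 - 28*m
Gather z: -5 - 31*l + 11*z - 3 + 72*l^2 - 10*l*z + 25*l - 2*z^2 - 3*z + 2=72*l^2 - 6*l - 2*z^2 + z*(8 - 10*l) - 6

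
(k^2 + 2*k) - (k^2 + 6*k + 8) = -4*k - 8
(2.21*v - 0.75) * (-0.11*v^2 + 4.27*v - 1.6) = -0.2431*v^3 + 9.5192*v^2 - 6.7385*v + 1.2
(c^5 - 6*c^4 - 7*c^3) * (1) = c^5 - 6*c^4 - 7*c^3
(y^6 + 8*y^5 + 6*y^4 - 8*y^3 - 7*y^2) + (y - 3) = y^6 + 8*y^5 + 6*y^4 - 8*y^3 - 7*y^2 + y - 3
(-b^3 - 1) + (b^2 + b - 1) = -b^3 + b^2 + b - 2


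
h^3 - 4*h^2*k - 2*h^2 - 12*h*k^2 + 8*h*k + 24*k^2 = (h - 2)*(h - 6*k)*(h + 2*k)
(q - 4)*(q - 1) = q^2 - 5*q + 4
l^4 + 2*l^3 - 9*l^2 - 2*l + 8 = (l - 2)*(l - 1)*(l + 1)*(l + 4)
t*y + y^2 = y*(t + y)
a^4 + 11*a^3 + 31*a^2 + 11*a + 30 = (a + 5)*(a + 6)*(a - I)*(a + I)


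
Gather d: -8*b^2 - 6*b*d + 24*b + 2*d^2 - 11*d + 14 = -8*b^2 + 24*b + 2*d^2 + d*(-6*b - 11) + 14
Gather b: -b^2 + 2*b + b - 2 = -b^2 + 3*b - 2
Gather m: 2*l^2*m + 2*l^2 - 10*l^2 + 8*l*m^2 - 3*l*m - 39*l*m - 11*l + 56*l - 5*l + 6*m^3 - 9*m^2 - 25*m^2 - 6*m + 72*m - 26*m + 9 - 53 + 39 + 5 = -8*l^2 + 40*l + 6*m^3 + m^2*(8*l - 34) + m*(2*l^2 - 42*l + 40)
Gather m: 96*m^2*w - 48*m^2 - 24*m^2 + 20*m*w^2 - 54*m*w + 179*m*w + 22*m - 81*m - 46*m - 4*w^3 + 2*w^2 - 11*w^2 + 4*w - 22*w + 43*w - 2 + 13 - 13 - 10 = m^2*(96*w - 72) + m*(20*w^2 + 125*w - 105) - 4*w^3 - 9*w^2 + 25*w - 12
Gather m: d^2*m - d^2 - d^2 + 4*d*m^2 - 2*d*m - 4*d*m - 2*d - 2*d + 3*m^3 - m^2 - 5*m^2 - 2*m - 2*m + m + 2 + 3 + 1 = -2*d^2 - 4*d + 3*m^3 + m^2*(4*d - 6) + m*(d^2 - 6*d - 3) + 6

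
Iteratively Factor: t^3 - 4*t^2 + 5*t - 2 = (t - 1)*(t^2 - 3*t + 2) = (t - 1)^2*(t - 2)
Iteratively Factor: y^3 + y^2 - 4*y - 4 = (y - 2)*(y^2 + 3*y + 2) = (y - 2)*(y + 2)*(y + 1)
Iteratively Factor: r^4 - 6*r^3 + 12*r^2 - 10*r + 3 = (r - 1)*(r^3 - 5*r^2 + 7*r - 3) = (r - 1)^2*(r^2 - 4*r + 3) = (r - 3)*(r - 1)^2*(r - 1)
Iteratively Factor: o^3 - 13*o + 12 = (o + 4)*(o^2 - 4*o + 3) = (o - 1)*(o + 4)*(o - 3)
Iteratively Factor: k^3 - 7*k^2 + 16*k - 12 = (k - 3)*(k^2 - 4*k + 4) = (k - 3)*(k - 2)*(k - 2)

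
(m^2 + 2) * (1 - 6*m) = -6*m^3 + m^2 - 12*m + 2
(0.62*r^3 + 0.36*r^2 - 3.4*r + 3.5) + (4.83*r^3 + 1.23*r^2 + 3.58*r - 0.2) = 5.45*r^3 + 1.59*r^2 + 0.18*r + 3.3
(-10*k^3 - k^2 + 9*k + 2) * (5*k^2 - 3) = -50*k^5 - 5*k^4 + 75*k^3 + 13*k^2 - 27*k - 6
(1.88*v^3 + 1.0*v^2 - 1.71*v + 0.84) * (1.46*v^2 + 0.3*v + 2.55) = 2.7448*v^5 + 2.024*v^4 + 2.5974*v^3 + 3.2634*v^2 - 4.1085*v + 2.142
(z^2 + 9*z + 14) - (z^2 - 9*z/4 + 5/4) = 45*z/4 + 51/4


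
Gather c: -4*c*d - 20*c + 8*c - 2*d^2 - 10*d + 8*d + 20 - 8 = c*(-4*d - 12) - 2*d^2 - 2*d + 12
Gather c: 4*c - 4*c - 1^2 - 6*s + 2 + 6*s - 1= 0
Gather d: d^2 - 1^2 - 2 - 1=d^2 - 4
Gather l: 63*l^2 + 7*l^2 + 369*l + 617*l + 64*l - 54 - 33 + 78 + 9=70*l^2 + 1050*l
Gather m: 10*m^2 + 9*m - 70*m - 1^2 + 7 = 10*m^2 - 61*m + 6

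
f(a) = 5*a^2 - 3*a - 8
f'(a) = 10*a - 3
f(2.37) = 12.97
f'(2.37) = 20.70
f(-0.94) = -0.76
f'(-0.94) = -12.40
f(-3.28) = 55.63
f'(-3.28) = -35.80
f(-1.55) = 8.66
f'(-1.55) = -18.50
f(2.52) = 16.19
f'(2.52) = 22.20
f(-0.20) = -7.20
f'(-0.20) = -5.00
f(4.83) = 94.15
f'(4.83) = 45.30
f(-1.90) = 15.75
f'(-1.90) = -22.00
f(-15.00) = 1162.00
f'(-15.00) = -153.00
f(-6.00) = 190.00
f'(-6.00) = -63.00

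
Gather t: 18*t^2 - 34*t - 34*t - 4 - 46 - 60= 18*t^2 - 68*t - 110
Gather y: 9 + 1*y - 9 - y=0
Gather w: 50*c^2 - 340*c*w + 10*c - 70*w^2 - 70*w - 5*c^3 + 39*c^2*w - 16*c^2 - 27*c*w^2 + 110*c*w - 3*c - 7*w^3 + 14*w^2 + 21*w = -5*c^3 + 34*c^2 + 7*c - 7*w^3 + w^2*(-27*c - 56) + w*(39*c^2 - 230*c - 49)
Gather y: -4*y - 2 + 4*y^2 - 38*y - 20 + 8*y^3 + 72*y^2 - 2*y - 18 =8*y^3 + 76*y^2 - 44*y - 40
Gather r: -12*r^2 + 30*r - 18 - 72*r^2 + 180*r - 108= -84*r^2 + 210*r - 126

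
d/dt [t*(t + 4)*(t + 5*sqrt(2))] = 3*t^2 + 8*t + 10*sqrt(2)*t + 20*sqrt(2)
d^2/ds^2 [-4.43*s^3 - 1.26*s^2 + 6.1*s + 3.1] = -26.58*s - 2.52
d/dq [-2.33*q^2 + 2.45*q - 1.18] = 2.45 - 4.66*q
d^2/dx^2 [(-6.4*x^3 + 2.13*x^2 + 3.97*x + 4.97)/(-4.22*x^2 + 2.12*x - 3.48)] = (-1.13686837721616e-13*x^5 - 309.95772*x^3 - 626.66436*x^2 + 1081.632*x - 8.86792000000003)/(75.151448*x^6 - 113.261424*x^5 + 242.8188*x^4 - 196.32896*x^3 + 200.2392*x^2 - 77.022144*x + 42.144192)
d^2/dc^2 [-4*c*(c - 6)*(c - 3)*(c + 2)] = 24*c*(7 - 2*c)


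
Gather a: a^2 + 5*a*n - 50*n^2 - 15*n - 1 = a^2 + 5*a*n - 50*n^2 - 15*n - 1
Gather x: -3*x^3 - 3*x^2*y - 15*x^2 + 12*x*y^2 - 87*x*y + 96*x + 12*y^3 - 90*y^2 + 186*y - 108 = -3*x^3 + x^2*(-3*y - 15) + x*(12*y^2 - 87*y + 96) + 12*y^3 - 90*y^2 + 186*y - 108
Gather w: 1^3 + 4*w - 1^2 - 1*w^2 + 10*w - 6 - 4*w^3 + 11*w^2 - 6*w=-4*w^3 + 10*w^2 + 8*w - 6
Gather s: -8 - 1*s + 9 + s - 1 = 0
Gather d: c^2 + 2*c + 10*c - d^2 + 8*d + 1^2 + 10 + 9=c^2 + 12*c - d^2 + 8*d + 20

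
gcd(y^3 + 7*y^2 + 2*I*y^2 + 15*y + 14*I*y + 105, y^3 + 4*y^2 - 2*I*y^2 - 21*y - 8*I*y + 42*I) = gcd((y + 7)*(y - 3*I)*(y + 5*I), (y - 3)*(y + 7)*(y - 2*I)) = y + 7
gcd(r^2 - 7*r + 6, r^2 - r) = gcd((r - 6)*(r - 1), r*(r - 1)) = r - 1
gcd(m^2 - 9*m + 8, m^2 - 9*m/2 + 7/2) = m - 1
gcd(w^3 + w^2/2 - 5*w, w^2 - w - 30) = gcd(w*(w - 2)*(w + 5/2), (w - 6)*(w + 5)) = 1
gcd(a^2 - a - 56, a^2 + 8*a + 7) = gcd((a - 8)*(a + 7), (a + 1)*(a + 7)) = a + 7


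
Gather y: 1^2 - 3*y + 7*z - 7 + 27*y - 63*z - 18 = 24*y - 56*z - 24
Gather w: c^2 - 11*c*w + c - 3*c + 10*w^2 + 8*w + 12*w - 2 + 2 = c^2 - 2*c + 10*w^2 + w*(20 - 11*c)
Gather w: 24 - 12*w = 24 - 12*w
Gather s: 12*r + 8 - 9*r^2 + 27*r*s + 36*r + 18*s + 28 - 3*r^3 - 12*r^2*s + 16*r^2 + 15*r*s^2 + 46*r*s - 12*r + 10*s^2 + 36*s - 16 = -3*r^3 + 7*r^2 + 36*r + s^2*(15*r + 10) + s*(-12*r^2 + 73*r + 54) + 20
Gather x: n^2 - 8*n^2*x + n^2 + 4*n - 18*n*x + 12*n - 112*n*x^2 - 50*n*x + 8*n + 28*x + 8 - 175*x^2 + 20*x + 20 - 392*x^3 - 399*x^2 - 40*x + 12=2*n^2 + 24*n - 392*x^3 + x^2*(-112*n - 574) + x*(-8*n^2 - 68*n + 8) + 40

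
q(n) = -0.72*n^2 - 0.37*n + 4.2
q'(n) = -1.44*n - 0.37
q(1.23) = 2.66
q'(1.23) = -2.14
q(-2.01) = 2.03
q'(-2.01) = 2.52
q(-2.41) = 0.91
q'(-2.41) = 3.10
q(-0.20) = 4.25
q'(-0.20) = -0.08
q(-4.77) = -10.42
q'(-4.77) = 6.50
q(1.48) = 2.08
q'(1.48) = -2.50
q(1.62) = 1.71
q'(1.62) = -2.70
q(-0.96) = 3.89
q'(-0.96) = 1.01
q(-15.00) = -152.25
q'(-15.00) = 21.23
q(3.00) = -3.39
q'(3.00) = -4.69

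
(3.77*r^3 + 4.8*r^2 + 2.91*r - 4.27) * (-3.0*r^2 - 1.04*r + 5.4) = -11.31*r^5 - 18.3208*r^4 + 6.636*r^3 + 35.7036*r^2 + 20.1548*r - 23.058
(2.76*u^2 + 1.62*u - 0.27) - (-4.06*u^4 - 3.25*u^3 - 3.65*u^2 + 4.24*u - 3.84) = 4.06*u^4 + 3.25*u^3 + 6.41*u^2 - 2.62*u + 3.57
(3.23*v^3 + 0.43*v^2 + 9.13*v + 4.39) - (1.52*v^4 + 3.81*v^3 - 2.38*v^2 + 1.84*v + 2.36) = -1.52*v^4 - 0.58*v^3 + 2.81*v^2 + 7.29*v + 2.03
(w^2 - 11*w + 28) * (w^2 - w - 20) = w^4 - 12*w^3 + 19*w^2 + 192*w - 560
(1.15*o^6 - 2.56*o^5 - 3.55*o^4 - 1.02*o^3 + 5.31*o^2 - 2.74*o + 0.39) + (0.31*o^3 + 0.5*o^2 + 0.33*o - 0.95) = 1.15*o^6 - 2.56*o^5 - 3.55*o^4 - 0.71*o^3 + 5.81*o^2 - 2.41*o - 0.56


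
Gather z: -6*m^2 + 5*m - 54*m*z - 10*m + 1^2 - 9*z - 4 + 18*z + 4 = -6*m^2 - 5*m + z*(9 - 54*m) + 1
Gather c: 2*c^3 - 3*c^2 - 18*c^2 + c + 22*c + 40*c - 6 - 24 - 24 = 2*c^3 - 21*c^2 + 63*c - 54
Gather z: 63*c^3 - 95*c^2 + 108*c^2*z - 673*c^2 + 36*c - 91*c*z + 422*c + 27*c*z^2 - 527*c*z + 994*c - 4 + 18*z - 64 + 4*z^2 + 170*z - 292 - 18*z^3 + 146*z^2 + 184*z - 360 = 63*c^3 - 768*c^2 + 1452*c - 18*z^3 + z^2*(27*c + 150) + z*(108*c^2 - 618*c + 372) - 720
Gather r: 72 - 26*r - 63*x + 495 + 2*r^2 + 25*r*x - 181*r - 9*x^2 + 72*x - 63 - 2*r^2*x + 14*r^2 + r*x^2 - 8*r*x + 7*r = r^2*(16 - 2*x) + r*(x^2 + 17*x - 200) - 9*x^2 + 9*x + 504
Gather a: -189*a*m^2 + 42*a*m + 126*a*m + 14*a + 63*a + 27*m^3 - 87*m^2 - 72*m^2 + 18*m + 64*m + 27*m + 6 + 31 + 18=a*(-189*m^2 + 168*m + 77) + 27*m^3 - 159*m^2 + 109*m + 55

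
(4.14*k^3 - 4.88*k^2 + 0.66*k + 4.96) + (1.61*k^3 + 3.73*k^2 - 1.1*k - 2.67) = 5.75*k^3 - 1.15*k^2 - 0.44*k + 2.29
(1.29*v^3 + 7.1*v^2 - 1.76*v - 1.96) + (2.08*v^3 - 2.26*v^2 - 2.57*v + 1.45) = 3.37*v^3 + 4.84*v^2 - 4.33*v - 0.51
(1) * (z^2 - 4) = z^2 - 4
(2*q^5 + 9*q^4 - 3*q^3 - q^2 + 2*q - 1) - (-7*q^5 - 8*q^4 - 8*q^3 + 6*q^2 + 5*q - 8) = 9*q^5 + 17*q^4 + 5*q^3 - 7*q^2 - 3*q + 7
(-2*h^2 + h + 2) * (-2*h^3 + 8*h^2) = 4*h^5 - 18*h^4 + 4*h^3 + 16*h^2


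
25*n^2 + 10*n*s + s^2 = (5*n + s)^2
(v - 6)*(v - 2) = v^2 - 8*v + 12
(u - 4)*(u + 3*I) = u^2 - 4*u + 3*I*u - 12*I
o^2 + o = o*(o + 1)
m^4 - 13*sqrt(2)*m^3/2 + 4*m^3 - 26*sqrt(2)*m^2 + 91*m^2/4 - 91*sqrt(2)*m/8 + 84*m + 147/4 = (m + 1/2)*(m + 7/2)*(m - 7*sqrt(2)/2)*(m - 3*sqrt(2))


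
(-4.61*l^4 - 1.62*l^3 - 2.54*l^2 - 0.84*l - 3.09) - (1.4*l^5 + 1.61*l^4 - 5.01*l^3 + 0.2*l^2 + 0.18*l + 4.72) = -1.4*l^5 - 6.22*l^4 + 3.39*l^3 - 2.74*l^2 - 1.02*l - 7.81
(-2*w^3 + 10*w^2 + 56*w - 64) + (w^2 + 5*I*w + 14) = -2*w^3 + 11*w^2 + 56*w + 5*I*w - 50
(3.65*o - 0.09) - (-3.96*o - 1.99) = 7.61*o + 1.9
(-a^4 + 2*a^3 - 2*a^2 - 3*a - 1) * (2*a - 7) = -2*a^5 + 11*a^4 - 18*a^3 + 8*a^2 + 19*a + 7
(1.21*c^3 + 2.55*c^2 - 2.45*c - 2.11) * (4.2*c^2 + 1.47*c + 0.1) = 5.082*c^5 + 12.4887*c^4 - 6.4205*c^3 - 12.2085*c^2 - 3.3467*c - 0.211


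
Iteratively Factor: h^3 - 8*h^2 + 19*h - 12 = (h - 3)*(h^2 - 5*h + 4) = (h - 3)*(h - 1)*(h - 4)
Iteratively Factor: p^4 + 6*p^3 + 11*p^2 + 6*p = (p + 2)*(p^3 + 4*p^2 + 3*p) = (p + 2)*(p + 3)*(p^2 + p) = p*(p + 2)*(p + 3)*(p + 1)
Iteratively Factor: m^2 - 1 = (m - 1)*(m + 1)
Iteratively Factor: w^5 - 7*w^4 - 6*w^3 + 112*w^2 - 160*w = (w + 4)*(w^4 - 11*w^3 + 38*w^2 - 40*w) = (w - 5)*(w + 4)*(w^3 - 6*w^2 + 8*w) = (w - 5)*(w - 2)*(w + 4)*(w^2 - 4*w) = (w - 5)*(w - 4)*(w - 2)*(w + 4)*(w)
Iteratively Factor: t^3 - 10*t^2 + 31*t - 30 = (t - 3)*(t^2 - 7*t + 10) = (t - 3)*(t - 2)*(t - 5)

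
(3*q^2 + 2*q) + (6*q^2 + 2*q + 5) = 9*q^2 + 4*q + 5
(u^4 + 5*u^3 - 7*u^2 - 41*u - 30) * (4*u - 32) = 4*u^5 - 12*u^4 - 188*u^3 + 60*u^2 + 1192*u + 960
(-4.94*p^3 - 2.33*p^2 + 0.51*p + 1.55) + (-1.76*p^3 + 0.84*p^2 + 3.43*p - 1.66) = -6.7*p^3 - 1.49*p^2 + 3.94*p - 0.11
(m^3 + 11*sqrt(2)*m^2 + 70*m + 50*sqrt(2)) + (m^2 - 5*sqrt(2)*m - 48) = m^3 + m^2 + 11*sqrt(2)*m^2 - 5*sqrt(2)*m + 70*m - 48 + 50*sqrt(2)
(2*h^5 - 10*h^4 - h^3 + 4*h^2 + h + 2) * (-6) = -12*h^5 + 60*h^4 + 6*h^3 - 24*h^2 - 6*h - 12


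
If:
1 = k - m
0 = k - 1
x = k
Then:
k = 1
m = 0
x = 1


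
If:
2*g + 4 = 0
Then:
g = -2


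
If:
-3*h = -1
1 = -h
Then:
No Solution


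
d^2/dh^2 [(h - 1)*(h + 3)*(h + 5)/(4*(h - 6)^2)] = (199*h + 291)/(2*(h^4 - 24*h^3 + 216*h^2 - 864*h + 1296))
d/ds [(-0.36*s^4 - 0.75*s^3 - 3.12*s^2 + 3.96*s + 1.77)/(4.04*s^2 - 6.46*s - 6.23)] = (-2.9088*s^5 + 3.9468*s^4 + 18.6612*s^3 + 18.1743*s^2 + 24.5736*s - 13.2366)/(16.3216*s^4 - 52.1968*s^3 - 8.60680000000001*s^2 + 80.4916*s + 38.8129)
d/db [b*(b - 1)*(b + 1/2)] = 3*b^2 - b - 1/2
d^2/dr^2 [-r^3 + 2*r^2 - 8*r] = 4 - 6*r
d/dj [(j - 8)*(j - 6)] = 2*j - 14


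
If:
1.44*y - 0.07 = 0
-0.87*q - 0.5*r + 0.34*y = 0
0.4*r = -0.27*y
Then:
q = 0.04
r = -0.03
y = 0.05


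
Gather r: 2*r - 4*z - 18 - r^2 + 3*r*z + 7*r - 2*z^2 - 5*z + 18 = -r^2 + r*(3*z + 9) - 2*z^2 - 9*z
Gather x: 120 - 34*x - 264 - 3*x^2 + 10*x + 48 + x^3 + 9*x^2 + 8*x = x^3 + 6*x^2 - 16*x - 96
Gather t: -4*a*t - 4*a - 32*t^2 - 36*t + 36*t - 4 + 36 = -4*a*t - 4*a - 32*t^2 + 32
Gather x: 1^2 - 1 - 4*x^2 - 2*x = -4*x^2 - 2*x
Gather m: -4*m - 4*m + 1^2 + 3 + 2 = 6 - 8*m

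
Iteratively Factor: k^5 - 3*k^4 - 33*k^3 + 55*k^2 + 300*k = (k - 5)*(k^4 + 2*k^3 - 23*k^2 - 60*k) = (k - 5)*(k + 4)*(k^3 - 2*k^2 - 15*k) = k*(k - 5)*(k + 4)*(k^2 - 2*k - 15) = k*(k - 5)^2*(k + 4)*(k + 3)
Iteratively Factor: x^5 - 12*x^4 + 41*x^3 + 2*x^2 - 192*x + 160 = (x - 4)*(x^4 - 8*x^3 + 9*x^2 + 38*x - 40) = (x - 5)*(x - 4)*(x^3 - 3*x^2 - 6*x + 8) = (x - 5)*(x - 4)*(x + 2)*(x^2 - 5*x + 4) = (x - 5)*(x - 4)*(x - 1)*(x + 2)*(x - 4)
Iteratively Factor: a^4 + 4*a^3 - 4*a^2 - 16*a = (a)*(a^3 + 4*a^2 - 4*a - 16) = a*(a + 2)*(a^2 + 2*a - 8) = a*(a + 2)*(a + 4)*(a - 2)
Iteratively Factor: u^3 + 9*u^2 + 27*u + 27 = (u + 3)*(u^2 + 6*u + 9) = (u + 3)^2*(u + 3)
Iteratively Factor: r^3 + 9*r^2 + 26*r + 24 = (r + 3)*(r^2 + 6*r + 8) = (r + 3)*(r + 4)*(r + 2)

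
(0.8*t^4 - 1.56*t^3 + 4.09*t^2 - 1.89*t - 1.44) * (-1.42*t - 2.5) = -1.136*t^5 + 0.2152*t^4 - 1.9078*t^3 - 7.5412*t^2 + 6.7698*t + 3.6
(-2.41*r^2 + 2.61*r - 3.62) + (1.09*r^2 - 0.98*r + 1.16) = -1.32*r^2 + 1.63*r - 2.46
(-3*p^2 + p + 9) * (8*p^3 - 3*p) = -24*p^5 + 8*p^4 + 81*p^3 - 3*p^2 - 27*p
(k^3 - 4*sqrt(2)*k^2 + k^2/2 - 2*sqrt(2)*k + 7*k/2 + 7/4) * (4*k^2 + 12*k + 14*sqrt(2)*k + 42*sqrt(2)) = 4*k^5 - 2*sqrt(2)*k^4 + 14*k^4 - 92*k^3 - 7*sqrt(2)*k^3 - 343*k^2 + 46*sqrt(2)*k^2 - 147*k + 343*sqrt(2)*k/2 + 147*sqrt(2)/2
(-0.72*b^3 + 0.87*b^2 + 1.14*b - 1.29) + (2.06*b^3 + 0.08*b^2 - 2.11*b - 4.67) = 1.34*b^3 + 0.95*b^2 - 0.97*b - 5.96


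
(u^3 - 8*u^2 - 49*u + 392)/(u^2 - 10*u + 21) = (u^2 - u - 56)/(u - 3)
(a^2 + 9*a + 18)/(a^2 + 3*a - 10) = (a^2 + 9*a + 18)/(a^2 + 3*a - 10)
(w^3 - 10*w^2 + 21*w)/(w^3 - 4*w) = (w^2 - 10*w + 21)/(w^2 - 4)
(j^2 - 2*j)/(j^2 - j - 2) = j/(j + 1)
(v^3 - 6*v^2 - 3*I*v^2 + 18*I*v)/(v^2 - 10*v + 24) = v*(v - 3*I)/(v - 4)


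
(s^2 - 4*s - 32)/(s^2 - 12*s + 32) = (s + 4)/(s - 4)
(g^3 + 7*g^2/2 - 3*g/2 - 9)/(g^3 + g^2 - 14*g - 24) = (g - 3/2)/(g - 4)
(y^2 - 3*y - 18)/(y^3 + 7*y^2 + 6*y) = (y^2 - 3*y - 18)/(y*(y^2 + 7*y + 6))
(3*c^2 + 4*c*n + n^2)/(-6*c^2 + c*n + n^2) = (-c - n)/(2*c - n)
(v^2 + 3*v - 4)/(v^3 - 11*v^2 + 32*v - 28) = (v^2 + 3*v - 4)/(v^3 - 11*v^2 + 32*v - 28)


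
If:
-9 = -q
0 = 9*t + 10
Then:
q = 9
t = -10/9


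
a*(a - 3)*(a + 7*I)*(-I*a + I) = -I*a^4 + 7*a^3 + 4*I*a^3 - 28*a^2 - 3*I*a^2 + 21*a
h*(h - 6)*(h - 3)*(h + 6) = h^4 - 3*h^3 - 36*h^2 + 108*h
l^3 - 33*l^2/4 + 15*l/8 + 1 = (l - 8)*(l - 1/2)*(l + 1/4)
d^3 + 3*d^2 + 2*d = d*(d + 1)*(d + 2)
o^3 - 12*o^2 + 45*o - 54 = (o - 6)*(o - 3)^2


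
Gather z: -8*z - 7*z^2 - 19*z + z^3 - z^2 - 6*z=z^3 - 8*z^2 - 33*z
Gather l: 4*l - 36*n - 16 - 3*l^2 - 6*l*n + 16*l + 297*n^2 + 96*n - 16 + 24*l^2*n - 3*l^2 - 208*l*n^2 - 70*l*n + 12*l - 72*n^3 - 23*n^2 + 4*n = l^2*(24*n - 6) + l*(-208*n^2 - 76*n + 32) - 72*n^3 + 274*n^2 + 64*n - 32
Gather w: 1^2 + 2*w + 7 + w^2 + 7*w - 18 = w^2 + 9*w - 10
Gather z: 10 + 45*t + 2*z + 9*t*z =45*t + z*(9*t + 2) + 10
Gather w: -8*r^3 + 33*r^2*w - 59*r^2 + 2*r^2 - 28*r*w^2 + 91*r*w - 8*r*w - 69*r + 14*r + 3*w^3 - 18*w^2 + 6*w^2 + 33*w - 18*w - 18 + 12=-8*r^3 - 57*r^2 - 55*r + 3*w^3 + w^2*(-28*r - 12) + w*(33*r^2 + 83*r + 15) - 6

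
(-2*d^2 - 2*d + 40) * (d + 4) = -2*d^3 - 10*d^2 + 32*d + 160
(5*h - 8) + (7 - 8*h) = -3*h - 1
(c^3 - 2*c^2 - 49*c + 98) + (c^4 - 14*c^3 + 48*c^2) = c^4 - 13*c^3 + 46*c^2 - 49*c + 98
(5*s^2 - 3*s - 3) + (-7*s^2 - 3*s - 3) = -2*s^2 - 6*s - 6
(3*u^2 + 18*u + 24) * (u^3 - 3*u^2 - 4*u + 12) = 3*u^5 + 9*u^4 - 42*u^3 - 108*u^2 + 120*u + 288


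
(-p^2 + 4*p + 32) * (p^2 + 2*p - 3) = -p^4 + 2*p^3 + 43*p^2 + 52*p - 96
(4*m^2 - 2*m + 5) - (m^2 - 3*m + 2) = 3*m^2 + m + 3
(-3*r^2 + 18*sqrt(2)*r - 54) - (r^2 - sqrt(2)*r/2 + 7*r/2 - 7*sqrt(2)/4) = -4*r^2 - 7*r/2 + 37*sqrt(2)*r/2 - 54 + 7*sqrt(2)/4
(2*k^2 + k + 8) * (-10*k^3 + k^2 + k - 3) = -20*k^5 - 8*k^4 - 77*k^3 + 3*k^2 + 5*k - 24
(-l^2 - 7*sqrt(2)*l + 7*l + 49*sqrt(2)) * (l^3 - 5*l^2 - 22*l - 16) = -l^5 - 7*sqrt(2)*l^4 + 12*l^4 - 13*l^3 + 84*sqrt(2)*l^3 - 138*l^2 - 91*sqrt(2)*l^2 - 966*sqrt(2)*l - 112*l - 784*sqrt(2)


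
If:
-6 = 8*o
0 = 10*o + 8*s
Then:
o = -3/4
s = 15/16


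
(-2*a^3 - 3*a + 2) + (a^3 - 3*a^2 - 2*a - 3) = -a^3 - 3*a^2 - 5*a - 1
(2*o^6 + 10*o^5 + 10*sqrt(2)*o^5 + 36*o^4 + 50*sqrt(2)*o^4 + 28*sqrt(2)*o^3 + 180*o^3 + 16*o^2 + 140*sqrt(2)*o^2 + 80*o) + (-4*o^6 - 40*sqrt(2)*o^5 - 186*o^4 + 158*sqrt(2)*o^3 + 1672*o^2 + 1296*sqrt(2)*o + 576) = -2*o^6 - 30*sqrt(2)*o^5 + 10*o^5 - 150*o^4 + 50*sqrt(2)*o^4 + 180*o^3 + 186*sqrt(2)*o^3 + 140*sqrt(2)*o^2 + 1688*o^2 + 80*o + 1296*sqrt(2)*o + 576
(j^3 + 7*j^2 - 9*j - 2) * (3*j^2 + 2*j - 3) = 3*j^5 + 23*j^4 - 16*j^3 - 45*j^2 + 23*j + 6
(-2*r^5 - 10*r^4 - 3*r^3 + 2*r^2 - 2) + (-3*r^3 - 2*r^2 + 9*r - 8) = -2*r^5 - 10*r^4 - 6*r^3 + 9*r - 10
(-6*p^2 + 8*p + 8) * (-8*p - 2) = 48*p^3 - 52*p^2 - 80*p - 16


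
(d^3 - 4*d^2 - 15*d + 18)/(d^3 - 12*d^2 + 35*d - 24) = (d^2 - 3*d - 18)/(d^2 - 11*d + 24)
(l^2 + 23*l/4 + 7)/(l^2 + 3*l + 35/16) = 4*(l + 4)/(4*l + 5)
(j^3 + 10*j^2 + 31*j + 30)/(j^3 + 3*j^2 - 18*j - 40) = (j + 3)/(j - 4)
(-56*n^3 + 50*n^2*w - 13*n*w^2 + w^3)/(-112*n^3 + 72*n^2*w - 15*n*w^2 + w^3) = (-2*n + w)/(-4*n + w)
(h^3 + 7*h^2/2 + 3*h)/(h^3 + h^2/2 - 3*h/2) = (h + 2)/(h - 1)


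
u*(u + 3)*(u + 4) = u^3 + 7*u^2 + 12*u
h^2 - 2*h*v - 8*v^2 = (h - 4*v)*(h + 2*v)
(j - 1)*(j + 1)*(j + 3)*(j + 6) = j^4 + 9*j^3 + 17*j^2 - 9*j - 18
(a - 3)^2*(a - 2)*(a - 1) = a^4 - 9*a^3 + 29*a^2 - 39*a + 18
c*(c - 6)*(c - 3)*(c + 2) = c^4 - 7*c^3 + 36*c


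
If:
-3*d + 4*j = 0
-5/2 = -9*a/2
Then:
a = 5/9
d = 4*j/3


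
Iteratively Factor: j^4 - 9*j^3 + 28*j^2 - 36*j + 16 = (j - 4)*(j^3 - 5*j^2 + 8*j - 4) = (j - 4)*(j - 1)*(j^2 - 4*j + 4) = (j - 4)*(j - 2)*(j - 1)*(j - 2)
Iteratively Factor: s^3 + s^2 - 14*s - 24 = (s + 2)*(s^2 - s - 12) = (s - 4)*(s + 2)*(s + 3)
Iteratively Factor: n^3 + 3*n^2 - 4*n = (n - 1)*(n^2 + 4*n) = n*(n - 1)*(n + 4)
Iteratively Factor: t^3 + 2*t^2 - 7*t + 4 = (t - 1)*(t^2 + 3*t - 4) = (t - 1)*(t + 4)*(t - 1)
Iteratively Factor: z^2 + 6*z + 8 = (z + 4)*(z + 2)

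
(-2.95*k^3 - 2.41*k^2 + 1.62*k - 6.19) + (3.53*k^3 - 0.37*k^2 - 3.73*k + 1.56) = 0.58*k^3 - 2.78*k^2 - 2.11*k - 4.63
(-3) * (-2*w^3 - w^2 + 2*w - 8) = 6*w^3 + 3*w^2 - 6*w + 24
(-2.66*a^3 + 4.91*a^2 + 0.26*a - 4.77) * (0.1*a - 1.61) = -0.266*a^4 + 4.7736*a^3 - 7.8791*a^2 - 0.8956*a + 7.6797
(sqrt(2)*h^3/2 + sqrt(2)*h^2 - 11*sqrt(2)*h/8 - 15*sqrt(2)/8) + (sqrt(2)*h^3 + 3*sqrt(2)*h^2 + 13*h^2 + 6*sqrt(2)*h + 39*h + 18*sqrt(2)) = 3*sqrt(2)*h^3/2 + 4*sqrt(2)*h^2 + 13*h^2 + 37*sqrt(2)*h/8 + 39*h + 129*sqrt(2)/8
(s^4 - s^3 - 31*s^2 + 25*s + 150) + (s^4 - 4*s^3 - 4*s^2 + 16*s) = 2*s^4 - 5*s^3 - 35*s^2 + 41*s + 150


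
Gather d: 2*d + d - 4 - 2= 3*d - 6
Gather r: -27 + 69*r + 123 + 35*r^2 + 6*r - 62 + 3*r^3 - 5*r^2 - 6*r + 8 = 3*r^3 + 30*r^2 + 69*r + 42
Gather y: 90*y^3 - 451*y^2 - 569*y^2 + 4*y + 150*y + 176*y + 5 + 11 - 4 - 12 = 90*y^3 - 1020*y^2 + 330*y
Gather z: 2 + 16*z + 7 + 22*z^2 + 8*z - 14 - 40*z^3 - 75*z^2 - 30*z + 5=-40*z^3 - 53*z^2 - 6*z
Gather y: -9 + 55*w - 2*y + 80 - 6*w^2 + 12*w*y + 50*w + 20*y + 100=-6*w^2 + 105*w + y*(12*w + 18) + 171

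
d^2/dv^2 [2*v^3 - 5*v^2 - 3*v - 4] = 12*v - 10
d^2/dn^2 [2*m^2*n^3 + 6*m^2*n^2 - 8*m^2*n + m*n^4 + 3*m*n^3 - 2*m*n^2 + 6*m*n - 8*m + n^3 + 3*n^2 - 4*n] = 12*m^2*n + 12*m^2 + 12*m*n^2 + 18*m*n - 4*m + 6*n + 6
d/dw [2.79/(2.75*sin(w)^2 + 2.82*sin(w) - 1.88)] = -(15.345*sin(w) + 7.8678)*cos(w)/(2.75*sin(w)^2 + 2.82*sin(w) - 1.88)^2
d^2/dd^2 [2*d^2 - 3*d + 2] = 4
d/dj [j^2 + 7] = 2*j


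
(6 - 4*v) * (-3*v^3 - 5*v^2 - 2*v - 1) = 12*v^4 + 2*v^3 - 22*v^2 - 8*v - 6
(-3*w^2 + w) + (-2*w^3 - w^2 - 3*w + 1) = -2*w^3 - 4*w^2 - 2*w + 1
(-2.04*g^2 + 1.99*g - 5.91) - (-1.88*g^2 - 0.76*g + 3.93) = -0.16*g^2 + 2.75*g - 9.84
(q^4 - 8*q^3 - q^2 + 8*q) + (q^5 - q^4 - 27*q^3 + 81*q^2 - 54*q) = q^5 - 35*q^3 + 80*q^2 - 46*q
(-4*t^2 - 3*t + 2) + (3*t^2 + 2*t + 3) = -t^2 - t + 5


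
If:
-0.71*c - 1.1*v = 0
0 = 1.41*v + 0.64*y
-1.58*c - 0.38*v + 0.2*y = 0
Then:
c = 0.00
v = 0.00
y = 0.00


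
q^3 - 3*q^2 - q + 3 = (q - 3)*(q - 1)*(q + 1)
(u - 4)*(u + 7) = u^2 + 3*u - 28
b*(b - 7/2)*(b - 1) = b^3 - 9*b^2/2 + 7*b/2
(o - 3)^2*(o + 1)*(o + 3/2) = o^4 - 7*o^3/2 - 9*o^2/2 + 27*o/2 + 27/2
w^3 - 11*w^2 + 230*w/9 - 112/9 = (w - 8)*(w - 7/3)*(w - 2/3)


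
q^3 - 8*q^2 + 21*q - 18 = (q - 3)^2*(q - 2)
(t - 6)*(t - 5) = t^2 - 11*t + 30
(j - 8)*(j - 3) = j^2 - 11*j + 24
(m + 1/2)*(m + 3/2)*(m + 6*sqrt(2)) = m^3 + 2*m^2 + 6*sqrt(2)*m^2 + 3*m/4 + 12*sqrt(2)*m + 9*sqrt(2)/2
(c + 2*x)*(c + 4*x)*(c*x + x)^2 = c^4*x^2 + 6*c^3*x^3 + 2*c^3*x^2 + 8*c^2*x^4 + 12*c^2*x^3 + c^2*x^2 + 16*c*x^4 + 6*c*x^3 + 8*x^4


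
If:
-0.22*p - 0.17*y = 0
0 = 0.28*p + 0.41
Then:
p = -1.46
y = 1.89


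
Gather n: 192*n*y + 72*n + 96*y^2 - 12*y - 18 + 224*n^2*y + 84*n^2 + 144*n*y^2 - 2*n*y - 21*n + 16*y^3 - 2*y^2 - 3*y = n^2*(224*y + 84) + n*(144*y^2 + 190*y + 51) + 16*y^3 + 94*y^2 - 15*y - 18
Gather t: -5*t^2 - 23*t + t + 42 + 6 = -5*t^2 - 22*t + 48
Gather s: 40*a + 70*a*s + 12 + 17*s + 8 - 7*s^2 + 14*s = 40*a - 7*s^2 + s*(70*a + 31) + 20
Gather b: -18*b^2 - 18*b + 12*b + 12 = -18*b^2 - 6*b + 12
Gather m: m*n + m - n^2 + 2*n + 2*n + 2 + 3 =m*(n + 1) - n^2 + 4*n + 5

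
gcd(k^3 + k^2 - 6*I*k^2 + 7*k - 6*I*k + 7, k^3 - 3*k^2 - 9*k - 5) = k + 1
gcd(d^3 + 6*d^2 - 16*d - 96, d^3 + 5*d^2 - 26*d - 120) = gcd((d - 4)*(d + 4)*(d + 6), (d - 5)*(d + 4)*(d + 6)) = d^2 + 10*d + 24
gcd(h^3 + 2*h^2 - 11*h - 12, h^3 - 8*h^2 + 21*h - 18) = h - 3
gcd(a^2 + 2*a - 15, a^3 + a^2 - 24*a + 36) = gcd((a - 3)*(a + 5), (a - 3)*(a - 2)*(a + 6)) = a - 3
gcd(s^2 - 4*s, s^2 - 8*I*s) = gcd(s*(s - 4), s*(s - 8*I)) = s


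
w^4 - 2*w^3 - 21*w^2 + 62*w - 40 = (w - 4)*(w - 2)*(w - 1)*(w + 5)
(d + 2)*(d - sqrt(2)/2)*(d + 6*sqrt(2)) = d^3 + 2*d^2 + 11*sqrt(2)*d^2/2 - 6*d + 11*sqrt(2)*d - 12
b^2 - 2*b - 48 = (b - 8)*(b + 6)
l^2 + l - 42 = (l - 6)*(l + 7)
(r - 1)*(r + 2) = r^2 + r - 2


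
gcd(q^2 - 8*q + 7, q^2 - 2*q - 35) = q - 7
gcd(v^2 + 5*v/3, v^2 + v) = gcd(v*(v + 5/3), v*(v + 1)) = v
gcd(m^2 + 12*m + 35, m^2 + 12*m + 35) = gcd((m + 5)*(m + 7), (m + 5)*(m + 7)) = m^2 + 12*m + 35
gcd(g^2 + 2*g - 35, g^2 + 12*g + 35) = g + 7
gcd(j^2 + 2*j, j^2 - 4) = j + 2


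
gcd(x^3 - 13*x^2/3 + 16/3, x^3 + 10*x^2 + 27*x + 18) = x + 1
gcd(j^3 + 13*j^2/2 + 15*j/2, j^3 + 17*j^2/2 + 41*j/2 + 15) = j^2 + 13*j/2 + 15/2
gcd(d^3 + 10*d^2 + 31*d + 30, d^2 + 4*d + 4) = d + 2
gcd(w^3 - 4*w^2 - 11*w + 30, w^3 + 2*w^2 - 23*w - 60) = w^2 - 2*w - 15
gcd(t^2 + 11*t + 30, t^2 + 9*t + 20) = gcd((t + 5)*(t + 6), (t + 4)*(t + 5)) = t + 5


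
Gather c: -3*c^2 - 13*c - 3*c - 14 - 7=-3*c^2 - 16*c - 21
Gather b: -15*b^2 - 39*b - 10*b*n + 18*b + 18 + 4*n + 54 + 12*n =-15*b^2 + b*(-10*n - 21) + 16*n + 72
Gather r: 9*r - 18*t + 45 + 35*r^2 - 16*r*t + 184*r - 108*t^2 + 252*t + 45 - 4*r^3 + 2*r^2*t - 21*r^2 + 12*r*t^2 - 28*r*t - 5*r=-4*r^3 + r^2*(2*t + 14) + r*(12*t^2 - 44*t + 188) - 108*t^2 + 234*t + 90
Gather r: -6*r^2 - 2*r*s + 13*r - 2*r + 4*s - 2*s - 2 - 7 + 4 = -6*r^2 + r*(11 - 2*s) + 2*s - 5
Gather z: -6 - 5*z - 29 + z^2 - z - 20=z^2 - 6*z - 55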